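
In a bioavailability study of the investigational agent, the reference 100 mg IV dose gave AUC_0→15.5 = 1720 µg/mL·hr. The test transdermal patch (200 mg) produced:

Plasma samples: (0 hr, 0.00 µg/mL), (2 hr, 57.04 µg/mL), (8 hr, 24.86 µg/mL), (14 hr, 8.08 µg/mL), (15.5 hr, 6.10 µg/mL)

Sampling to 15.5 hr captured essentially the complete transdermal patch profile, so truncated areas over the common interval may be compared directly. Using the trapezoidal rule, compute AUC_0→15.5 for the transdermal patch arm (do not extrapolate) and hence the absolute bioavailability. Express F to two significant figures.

Trapezoidal AUC_0→15.5 (transdermal patch):
  [0→2]: (0.00+57.04)/2 × 2 = 57.04
  [2→8]: (57.04+24.86)/2 × 6 = 245.7
  [8→14]: (24.86+8.08)/2 × 6 = 98.82
  [14→15.5]: (8.08+6.10)/2 × 1.5 = 10.635
  Sum = 412.195 µg/mL·hr
F = (AUC_ev/D_ev)/(AUC_iv/D_iv) = (412.195/200)/(1720/100) = 2.060975/17.2 = 0.1198

F = 0.12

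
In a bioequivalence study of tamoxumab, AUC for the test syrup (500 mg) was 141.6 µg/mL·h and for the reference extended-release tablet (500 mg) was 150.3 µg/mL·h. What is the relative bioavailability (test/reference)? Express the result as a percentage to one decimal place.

F_rel = (AUC_test/D_test) / (AUC_ref/D_ref)
      = (141.6/500) / (150.3/500)
      = 0.2832 / 0.3006 = 0.9421 = 94.21%

F_rel = 94.2%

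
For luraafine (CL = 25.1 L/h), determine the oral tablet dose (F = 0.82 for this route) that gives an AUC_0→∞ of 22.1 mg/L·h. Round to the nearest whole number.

Dose = CL × AUC_0→∞ / F
     = 25.1 × 22.1 / 0.82 = 676.476 mg

Dose = 676 mg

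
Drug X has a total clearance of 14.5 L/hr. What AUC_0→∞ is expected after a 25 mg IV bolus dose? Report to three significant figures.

AUC_0→∞ = Dose_iv / CL
        = 25 / 14.5 = 1.72414 mg/L·hr

AUC = 1.72 mg/L·hr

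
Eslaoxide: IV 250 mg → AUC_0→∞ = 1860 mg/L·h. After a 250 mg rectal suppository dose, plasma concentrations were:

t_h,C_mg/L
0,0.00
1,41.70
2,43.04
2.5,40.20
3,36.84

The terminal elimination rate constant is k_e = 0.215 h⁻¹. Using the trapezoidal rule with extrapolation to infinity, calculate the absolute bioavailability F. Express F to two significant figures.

Trapezoidal AUC_0→3 (rectal suppository):
  [0→1]: (0.00+41.70)/2 × 1 = 20.85
  [1→2]: (41.70+43.04)/2 × 1 = 42.37
  [2→2.5]: (43.04+40.20)/2 × 0.5 = 20.81
  [2.5→3]: (40.20+36.84)/2 × 0.5 = 19.26
  Sum = 103.29 mg/L·h
Tail: C_last/k_e = 36.84/0.215 = 171.349
AUC_0→∞ (rectal suppository) = 103.29 + 171.349 = 274.639 mg/L·h
F = (AUC_ev/D_ev)/(AUC_iv/D_iv) = (274.639/250)/(1860/250) = 1.098556/7.44 = 0.1477

F = 0.15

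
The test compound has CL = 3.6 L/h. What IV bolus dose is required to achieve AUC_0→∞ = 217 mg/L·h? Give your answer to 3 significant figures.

Dose_iv = CL × AUC_0→∞
     = 3.6 × 217 = 781.2 mg

Dose = 781 mg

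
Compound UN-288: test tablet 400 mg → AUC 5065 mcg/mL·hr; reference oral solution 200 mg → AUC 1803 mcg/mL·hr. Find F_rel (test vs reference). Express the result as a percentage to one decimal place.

F_rel = 140.5%

F_rel = (AUC_test/D_test) / (AUC_ref/D_ref)
      = (5065/400) / (1803/200)
      = 12.6625 / 9.015 = 1.4046 = 140.46%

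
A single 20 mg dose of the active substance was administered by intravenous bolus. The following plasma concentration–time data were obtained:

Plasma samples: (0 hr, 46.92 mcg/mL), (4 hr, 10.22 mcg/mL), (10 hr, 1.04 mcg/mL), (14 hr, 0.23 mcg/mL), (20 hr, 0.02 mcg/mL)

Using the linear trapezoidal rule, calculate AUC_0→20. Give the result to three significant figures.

Trapezoidal AUC_0→20:
  [0→4]: (46.92+10.22)/2 × 4 = 114.28
  [4→10]: (10.22+1.04)/2 × 6 = 33.78
  [10→14]: (1.04+0.23)/2 × 4 = 2.54
  [14→20]: (0.23+0.02)/2 × 6 = 0.75
  Sum = 151.35 mcg/mL·hr

AUC = 151 mcg/mL·hr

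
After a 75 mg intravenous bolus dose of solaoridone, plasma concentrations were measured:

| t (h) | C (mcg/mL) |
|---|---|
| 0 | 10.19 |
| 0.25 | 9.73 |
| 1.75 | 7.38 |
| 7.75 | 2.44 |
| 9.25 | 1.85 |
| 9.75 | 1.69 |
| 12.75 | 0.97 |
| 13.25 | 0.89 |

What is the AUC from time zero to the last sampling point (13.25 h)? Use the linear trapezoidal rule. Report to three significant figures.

AUC = 53.3 mcg/mL·h

Trapezoidal AUC_0→13.25:
  [0→0.25]: (10.19+9.73)/2 × 0.25 = 2.49
  [0.25→1.75]: (9.73+7.38)/2 × 1.5 = 12.8325
  [1.75→7.75]: (7.38+2.44)/2 × 6 = 29.46
  [7.75→9.25]: (2.44+1.85)/2 × 1.5 = 3.2175
  [9.25→9.75]: (1.85+1.69)/2 × 0.5 = 0.885
  [9.75→12.75]: (1.69+0.97)/2 × 3 = 3.99
  [12.75→13.25]: (0.97+0.89)/2 × 0.5 = 0.465
  Sum = 53.34 mcg/mL·h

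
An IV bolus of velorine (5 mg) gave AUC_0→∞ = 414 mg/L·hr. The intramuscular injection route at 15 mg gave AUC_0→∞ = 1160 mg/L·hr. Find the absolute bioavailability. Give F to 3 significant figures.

F = 0.934

F = (AUC_ev / D_ev) / (AUC_iv / D_iv)
  = (1160/15) / (414/5)
  = 77.3333 / 82.8 = 0.9340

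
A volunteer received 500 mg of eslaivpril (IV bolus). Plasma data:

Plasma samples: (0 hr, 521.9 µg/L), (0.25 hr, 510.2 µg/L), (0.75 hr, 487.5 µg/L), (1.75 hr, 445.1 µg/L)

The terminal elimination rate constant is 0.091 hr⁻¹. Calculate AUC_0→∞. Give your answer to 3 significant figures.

AUC = 5740 µg/L·hr

Trapezoidal AUC_0→1.75:
  [0→0.25]: (521.9+510.2)/2 × 0.25 = 129.0125
  [0.25→0.75]: (510.2+487.5)/2 × 0.5 = 249.425
  [0.75→1.75]: (487.5+445.1)/2 × 1 = 466.3
  Sum = 844.7375 µg/L·hr
Extrapolated tail: C_last / k_e = 445.1 / 0.091 = 4891.209
AUC_0→∞ = 844.7375 + 4891.209 = 5735.9465 µg/L·hr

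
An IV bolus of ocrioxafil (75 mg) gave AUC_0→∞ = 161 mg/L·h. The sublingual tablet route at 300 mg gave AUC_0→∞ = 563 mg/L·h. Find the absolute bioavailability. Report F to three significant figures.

F = (AUC_ev / D_ev) / (AUC_iv / D_iv)
  = (563/300) / (161/75)
  = 1.87667 / 2.14667 = 0.8742

F = 0.874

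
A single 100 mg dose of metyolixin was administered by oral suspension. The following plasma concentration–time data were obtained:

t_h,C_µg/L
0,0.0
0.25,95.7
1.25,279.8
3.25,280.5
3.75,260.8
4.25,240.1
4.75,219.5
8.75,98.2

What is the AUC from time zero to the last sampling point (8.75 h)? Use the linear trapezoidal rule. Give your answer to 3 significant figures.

AUC = 1770 µg/L·h

Trapezoidal AUC_0→8.75:
  [0→0.25]: (0.0+95.7)/2 × 0.25 = 11.9625
  [0.25→1.25]: (95.7+279.8)/2 × 1 = 187.75
  [1.25→3.25]: (279.8+280.5)/2 × 2 = 560.3
  [3.25→3.75]: (280.5+260.8)/2 × 0.5 = 135.325
  [3.75→4.25]: (260.8+240.1)/2 × 0.5 = 125.225
  [4.25→4.75]: (240.1+219.5)/2 × 0.5 = 114.9
  [4.75→8.75]: (219.5+98.2)/2 × 4 = 635.4
  Sum = 1770.8625 µg/L·h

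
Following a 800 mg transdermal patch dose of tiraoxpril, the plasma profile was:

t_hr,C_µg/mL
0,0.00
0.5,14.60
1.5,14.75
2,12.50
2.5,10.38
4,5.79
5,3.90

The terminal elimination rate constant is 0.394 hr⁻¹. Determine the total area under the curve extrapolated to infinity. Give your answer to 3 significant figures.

Trapezoidal AUC_0→5:
  [0→0.5]: (0.00+14.60)/2 × 0.5 = 3.65
  [0.5→1.5]: (14.60+14.75)/2 × 1 = 14.675
  [1.5→2]: (14.75+12.50)/2 × 0.5 = 6.8125
  [2→2.5]: (12.50+10.38)/2 × 0.5 = 5.72
  [2.5→4]: (10.38+5.79)/2 × 1.5 = 12.1275
  [4→5]: (5.79+3.90)/2 × 1 = 4.845
  Sum = 47.83 µg/mL·hr
Extrapolated tail: C_last / k_e = 3.90 / 0.394 = 9.898
AUC_0→∞ = 47.83 + 9.898 = 57.728 µg/mL·hr

AUC = 57.7 µg/mL·hr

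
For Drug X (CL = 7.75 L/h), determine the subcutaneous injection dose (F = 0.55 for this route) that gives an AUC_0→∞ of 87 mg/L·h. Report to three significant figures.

Dose = 1230 mg

Dose = CL × AUC_0→∞ / F
     = 7.75 × 87 / 0.55 = 1225.91 mg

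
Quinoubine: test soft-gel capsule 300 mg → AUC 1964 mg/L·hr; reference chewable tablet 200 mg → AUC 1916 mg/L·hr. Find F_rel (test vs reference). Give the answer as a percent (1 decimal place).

F_rel = (AUC_test/D_test) / (AUC_ref/D_ref)
      = (1964/300) / (1916/200)
      = 6.54667 / 9.58 = 0.6834 = 68.34%

F_rel = 68.3%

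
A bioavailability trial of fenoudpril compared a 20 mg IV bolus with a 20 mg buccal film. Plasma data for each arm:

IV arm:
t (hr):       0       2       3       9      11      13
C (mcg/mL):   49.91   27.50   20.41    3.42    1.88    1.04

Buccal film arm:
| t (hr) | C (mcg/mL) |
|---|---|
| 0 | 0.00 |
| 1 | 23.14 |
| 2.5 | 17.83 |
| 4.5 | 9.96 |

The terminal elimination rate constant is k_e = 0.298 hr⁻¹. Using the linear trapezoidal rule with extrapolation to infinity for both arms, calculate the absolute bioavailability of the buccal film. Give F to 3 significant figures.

F = 0.561

Trapezoidal AUC_0→13 (IV):
  [0→2]: (49.91+27.50)/2 × 2 = 77.41
  [2→3]: (27.50+20.41)/2 × 1 = 23.955
  [3→9]: (20.41+3.42)/2 × 6 = 71.49
  [9→11]: (3.42+1.88)/2 × 2 = 5.3
  [11→13]: (1.88+1.04)/2 × 2 = 2.92
  Sum = 181.075 mcg/mL·hr
IV tail: 1.04/0.298 = 3.490; AUC_iv,0→∞ = 181.075 + 3.490 = 184.565 mcg/mL·hr
Trapezoidal AUC_0→4.5 (buccal film):
  [0→1]: (0.00+23.14)/2 × 1 = 11.57
  [1→2.5]: (23.14+17.83)/2 × 1.5 = 30.7275
  [2.5→4.5]: (17.83+9.96)/2 × 2 = 27.79
  Sum = 70.0875 mcg/mL·hr
buccal film tail: 9.96/0.298 = 33.423; AUC_ev,0→∞ = 70.0875 + 33.423 = 103.5105 mcg/mL·hr
F = (AUC_ev/D_ev)/(AUC_iv/D_iv) = (103.5105/20)/(184.565/20) = 5.175525/9.22825 = 0.5608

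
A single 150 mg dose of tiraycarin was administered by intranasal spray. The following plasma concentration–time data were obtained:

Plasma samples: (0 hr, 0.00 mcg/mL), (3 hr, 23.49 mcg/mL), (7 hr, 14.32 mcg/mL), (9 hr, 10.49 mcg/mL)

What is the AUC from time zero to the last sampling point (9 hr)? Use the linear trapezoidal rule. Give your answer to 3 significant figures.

AUC = 136 mcg/mL·hr

Trapezoidal AUC_0→9:
  [0→3]: (0.00+23.49)/2 × 3 = 35.235
  [3→7]: (23.49+14.32)/2 × 4 = 75.62
  [7→9]: (14.32+10.49)/2 × 2 = 24.81
  Sum = 135.665 mcg/mL·hr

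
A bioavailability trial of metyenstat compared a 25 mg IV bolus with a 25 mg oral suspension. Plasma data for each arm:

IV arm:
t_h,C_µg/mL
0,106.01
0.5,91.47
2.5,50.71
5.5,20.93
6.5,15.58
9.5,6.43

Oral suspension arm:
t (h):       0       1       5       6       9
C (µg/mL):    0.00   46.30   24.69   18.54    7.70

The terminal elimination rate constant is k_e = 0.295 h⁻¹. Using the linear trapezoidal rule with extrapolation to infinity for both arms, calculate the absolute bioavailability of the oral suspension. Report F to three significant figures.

Trapezoidal AUC_0→9.5 (IV):
  [0→0.5]: (106.01+91.47)/2 × 0.5 = 49.37
  [0.5→2.5]: (91.47+50.71)/2 × 2 = 142.18
  [2.5→5.5]: (50.71+20.93)/2 × 3 = 107.46
  [5.5→6.5]: (20.93+15.58)/2 × 1 = 18.255
  [6.5→9.5]: (15.58+6.43)/2 × 3 = 33.015
  Sum = 350.28 µg/mL·h
IV tail: 6.43/0.295 = 21.797; AUC_iv,0→∞ = 350.28 + 21.797 = 372.077 µg/mL·h
Trapezoidal AUC_0→9 (oral suspension):
  [0→1]: (0.00+46.30)/2 × 1 = 23.15
  [1→5]: (46.30+24.69)/2 × 4 = 141.98
  [5→6]: (24.69+18.54)/2 × 1 = 21.615
  [6→9]: (18.54+7.70)/2 × 3 = 39.36
  Sum = 226.105 µg/mL·h
oral suspension tail: 7.70/0.295 = 26.102; AUC_ev,0→∞ = 226.105 + 26.102 = 252.207 µg/mL·h
F = (AUC_ev/D_ev)/(AUC_iv/D_iv) = (252.207/25)/(372.077/25) = 10.08828/14.88308 = 0.6778

F = 0.678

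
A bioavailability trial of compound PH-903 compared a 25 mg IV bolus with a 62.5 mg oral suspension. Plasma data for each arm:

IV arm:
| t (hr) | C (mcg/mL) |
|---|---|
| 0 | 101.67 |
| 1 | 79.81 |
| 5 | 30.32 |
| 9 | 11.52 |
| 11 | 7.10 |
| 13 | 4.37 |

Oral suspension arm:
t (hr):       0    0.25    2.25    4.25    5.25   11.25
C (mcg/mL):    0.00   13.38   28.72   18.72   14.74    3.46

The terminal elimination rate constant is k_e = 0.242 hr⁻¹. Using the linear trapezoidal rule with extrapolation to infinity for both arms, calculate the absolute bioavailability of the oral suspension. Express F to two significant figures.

Trapezoidal AUC_0→13 (IV):
  [0→1]: (101.67+79.81)/2 × 1 = 90.74
  [1→5]: (79.81+30.32)/2 × 4 = 220.26
  [5→9]: (30.32+11.52)/2 × 4 = 83.68
  [9→11]: (11.52+7.10)/2 × 2 = 18.62
  [11→13]: (7.10+4.37)/2 × 2 = 11.47
  Sum = 424.77 mcg/mL·hr
IV tail: 4.37/0.242 = 18.058; AUC_iv,0→∞ = 424.77 + 18.058 = 442.828 mcg/mL·hr
Trapezoidal AUC_0→11.25 (oral suspension):
  [0→0.25]: (0.00+13.38)/2 × 0.25 = 1.6725
  [0.25→2.25]: (13.38+28.72)/2 × 2 = 42.1
  [2.25→4.25]: (28.72+18.72)/2 × 2 = 47.44
  [4.25→5.25]: (18.72+14.74)/2 × 1 = 16.73
  [5.25→11.25]: (14.74+3.46)/2 × 6 = 54.6
  Sum = 162.5425 mcg/mL·hr
oral suspension tail: 3.46/0.242 = 14.298; AUC_ev,0→∞ = 162.5425 + 14.298 = 176.8405 mcg/mL·hr
F = (AUC_ev/D_ev)/(AUC_iv/D_iv) = (176.8405/62.5)/(442.828/25) = 2.829448/17.71312 = 0.1597

F = 0.16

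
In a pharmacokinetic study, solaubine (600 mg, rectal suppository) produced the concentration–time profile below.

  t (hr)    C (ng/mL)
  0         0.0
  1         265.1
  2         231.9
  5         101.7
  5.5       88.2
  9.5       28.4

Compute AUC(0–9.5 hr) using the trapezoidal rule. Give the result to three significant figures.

Trapezoidal AUC_0→9.5:
  [0→1]: (0.0+265.1)/2 × 1 = 132.55
  [1→2]: (265.1+231.9)/2 × 1 = 248.5
  [2→5]: (231.9+101.7)/2 × 3 = 500.4
  [5→5.5]: (101.7+88.2)/2 × 0.5 = 47.475
  [5.5→9.5]: (88.2+28.4)/2 × 4 = 233.2
  Sum = 1162.125 ng/mL·hr

AUC = 1160 ng/mL·hr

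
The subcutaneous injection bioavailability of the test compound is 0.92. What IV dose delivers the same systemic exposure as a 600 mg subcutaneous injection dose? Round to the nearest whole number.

Systemic exposure from an extravascular dose = F × D_ev, so the equivalent IV dose is F × D_ev.
D_iv = F × D_ev = 0.92 × 600 = 552 mg

D_iv = 552 mg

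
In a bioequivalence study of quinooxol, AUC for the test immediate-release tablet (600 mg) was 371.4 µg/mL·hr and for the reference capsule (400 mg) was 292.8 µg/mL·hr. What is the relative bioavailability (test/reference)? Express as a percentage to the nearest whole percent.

F_rel = (AUC_test/D_test) / (AUC_ref/D_ref)
      = (371.4/600) / (292.8/400)
      = 0.619 / 0.732 = 0.8456 = 84.56%

F_rel = 85%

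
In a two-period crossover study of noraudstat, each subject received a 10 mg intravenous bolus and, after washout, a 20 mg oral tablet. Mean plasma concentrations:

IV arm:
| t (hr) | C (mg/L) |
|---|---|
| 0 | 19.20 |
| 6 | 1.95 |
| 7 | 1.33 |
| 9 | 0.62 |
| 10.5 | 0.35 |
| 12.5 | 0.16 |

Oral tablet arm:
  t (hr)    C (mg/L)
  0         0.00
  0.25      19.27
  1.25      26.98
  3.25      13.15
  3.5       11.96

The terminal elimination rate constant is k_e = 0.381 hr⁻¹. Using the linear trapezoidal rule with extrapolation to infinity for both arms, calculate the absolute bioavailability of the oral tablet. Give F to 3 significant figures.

F = 0.729

Trapezoidal AUC_0→12.5 (IV):
  [0→6]: (19.20+1.95)/2 × 6 = 63.45
  [6→7]: (1.95+1.33)/2 × 1 = 1.64
  [7→9]: (1.33+0.62)/2 × 2 = 1.95
  [9→10.5]: (0.62+0.35)/2 × 1.5 = 0.7275
  [10.5→12.5]: (0.35+0.16)/2 × 2 = 0.51
  Sum = 68.2775 mg/L·hr
IV tail: 0.16/0.381 = 0.420; AUC_iv,0→∞ = 68.2775 + 0.420 = 68.6975 mg/L·hr
Trapezoidal AUC_0→3.5 (oral tablet):
  [0→0.25]: (0.00+19.27)/2 × 0.25 = 2.40875
  [0.25→1.25]: (19.27+26.98)/2 × 1 = 23.125
  [1.25→3.25]: (26.98+13.15)/2 × 2 = 40.13
  [3.25→3.5]: (13.15+11.96)/2 × 0.25 = 3.13875
  Sum = 68.8025 mg/L·hr
oral tablet tail: 11.96/0.381 = 31.391; AUC_ev,0→∞ = 68.8025 + 31.391 = 100.1935 mg/L·hr
F = (AUC_ev/D_ev)/(AUC_iv/D_iv) = (100.1935/20)/(68.6975/10) = 5.009675/6.86975 = 0.7292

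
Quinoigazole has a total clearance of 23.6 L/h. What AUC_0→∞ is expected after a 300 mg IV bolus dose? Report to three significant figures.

AUC_0→∞ = Dose_iv / CL
        = 300 / 23.6 = 12.7119 mg/L·h

AUC = 12.7 mg/L·h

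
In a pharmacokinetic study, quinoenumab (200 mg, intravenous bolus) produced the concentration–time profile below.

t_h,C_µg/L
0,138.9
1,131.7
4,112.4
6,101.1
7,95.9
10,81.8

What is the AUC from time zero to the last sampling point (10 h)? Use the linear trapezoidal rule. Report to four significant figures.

AUC = 1080 µg/L·h

Trapezoidal AUC_0→10:
  [0→1]: (138.9+131.7)/2 × 1 = 135.3
  [1→4]: (131.7+112.4)/2 × 3 = 366.15
  [4→6]: (112.4+101.1)/2 × 2 = 213.5
  [6→7]: (101.1+95.9)/2 × 1 = 98.5
  [7→10]: (95.9+81.8)/2 × 3 = 266.55
  Sum = 1080.0 µg/L·h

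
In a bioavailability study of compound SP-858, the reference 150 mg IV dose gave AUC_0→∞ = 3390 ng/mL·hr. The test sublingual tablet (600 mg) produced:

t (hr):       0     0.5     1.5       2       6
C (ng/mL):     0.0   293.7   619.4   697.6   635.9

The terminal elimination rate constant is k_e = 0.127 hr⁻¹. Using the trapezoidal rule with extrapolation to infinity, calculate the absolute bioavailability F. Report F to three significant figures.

Trapezoidal AUC_0→6 (sublingual tablet):
  [0→0.5]: (0.0+293.7)/2 × 0.5 = 73.425
  [0.5→1.5]: (293.7+619.4)/2 × 1 = 456.55
  [1.5→2]: (619.4+697.6)/2 × 0.5 = 329.25
  [2→6]: (697.6+635.9)/2 × 4 = 2667.0
  Sum = 3526.225 ng/mL·hr
Tail: C_last/k_e = 635.9/0.127 = 5007.087
AUC_0→∞ (sublingual tablet) = 3526.225 + 5007.087 = 8533.312 ng/mL·hr
F = (AUC_ev/D_ev)/(AUC_iv/D_iv) = (8533.312/600)/(3390/150) = 14.2222/22.6 = 0.6293

F = 0.629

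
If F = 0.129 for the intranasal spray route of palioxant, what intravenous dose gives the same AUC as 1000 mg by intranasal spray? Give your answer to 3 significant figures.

Systemic exposure from an extravascular dose = F × D_ev, so the equivalent IV dose is F × D_ev.
D_iv = F × D_ev = 0.129 × 1000 = 129 mg

D_iv = 129 mg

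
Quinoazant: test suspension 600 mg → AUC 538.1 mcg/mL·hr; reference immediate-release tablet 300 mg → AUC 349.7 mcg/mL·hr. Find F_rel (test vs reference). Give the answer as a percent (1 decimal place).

F_rel = 76.9%

F_rel = (AUC_test/D_test) / (AUC_ref/D_ref)
      = (538.1/600) / (349.7/300)
      = 0.896833 / 1.16567 = 0.7694 = 76.94%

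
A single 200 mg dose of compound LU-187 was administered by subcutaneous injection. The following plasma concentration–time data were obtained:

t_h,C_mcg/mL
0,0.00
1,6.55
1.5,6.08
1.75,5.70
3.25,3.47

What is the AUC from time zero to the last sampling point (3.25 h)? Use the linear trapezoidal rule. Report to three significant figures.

AUC = 14.8 mcg/mL·h

Trapezoidal AUC_0→3.25:
  [0→1]: (0.00+6.55)/2 × 1 = 3.275
  [1→1.5]: (6.55+6.08)/2 × 0.5 = 3.1575
  [1.5→1.75]: (6.08+5.70)/2 × 0.25 = 1.4725
  [1.75→3.25]: (5.70+3.47)/2 × 1.5 = 6.8775
  Sum = 14.7825 mcg/mL·h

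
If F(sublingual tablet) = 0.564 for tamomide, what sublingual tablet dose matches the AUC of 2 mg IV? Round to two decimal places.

For equal systemic exposure: F × D_ev = D_iv
D_ev = D_iv / F = 2 / 0.564 = 3.5461 mg

D_sublingual = 3.55 mg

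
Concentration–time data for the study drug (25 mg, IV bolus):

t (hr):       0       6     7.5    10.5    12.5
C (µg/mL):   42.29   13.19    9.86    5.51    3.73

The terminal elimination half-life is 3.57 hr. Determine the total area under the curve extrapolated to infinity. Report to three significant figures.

AUC = 235 µg/mL·hr

Trapezoidal AUC_0→12.5:
  [0→6]: (42.29+13.19)/2 × 6 = 166.44
  [6→7.5]: (13.19+9.86)/2 × 1.5 = 17.2875
  [7.5→10.5]: (9.86+5.51)/2 × 3 = 23.055
  [10.5→12.5]: (5.51+3.73)/2 × 2 = 9.24
  Sum = 216.0225 µg/mL·hr
k_e = ln2 / t½ = 0.693147 / 3.57 = 0.1942 hr^-1
Extrapolated tail: C_last / k_e = 3.73 / 0.1942 = 19.207
AUC_0→∞ = 216.0225 + 19.207 = 235.2295 µg/mL·hr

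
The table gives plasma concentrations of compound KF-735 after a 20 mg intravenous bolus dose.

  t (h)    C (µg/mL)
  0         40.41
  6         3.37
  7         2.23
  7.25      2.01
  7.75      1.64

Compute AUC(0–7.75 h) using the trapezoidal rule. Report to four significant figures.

Trapezoidal AUC_0→7.75:
  [0→6]: (40.41+3.37)/2 × 6 = 131.34
  [6→7]: (3.37+2.23)/2 × 1 = 2.8
  [7→7.25]: (2.23+2.01)/2 × 0.25 = 0.53
  [7.25→7.75]: (2.01+1.64)/2 × 0.5 = 0.9125
  Sum = 135.5825 µg/mL·h

AUC = 135.6 µg/mL·h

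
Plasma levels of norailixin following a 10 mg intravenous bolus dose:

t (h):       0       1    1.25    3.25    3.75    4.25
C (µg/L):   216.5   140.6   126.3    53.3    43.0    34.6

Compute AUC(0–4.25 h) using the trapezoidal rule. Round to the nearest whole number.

AUC = 435 µg/L·h

Trapezoidal AUC_0→4.25:
  [0→1]: (216.5+140.6)/2 × 1 = 178.55
  [1→1.25]: (140.6+126.3)/2 × 0.25 = 33.3625
  [1.25→3.25]: (126.3+53.3)/2 × 2 = 179.6
  [3.25→3.75]: (53.3+43.0)/2 × 0.5 = 24.075
  [3.75→4.25]: (43.0+34.6)/2 × 0.5 = 19.4
  Sum = 434.9875 µg/L·h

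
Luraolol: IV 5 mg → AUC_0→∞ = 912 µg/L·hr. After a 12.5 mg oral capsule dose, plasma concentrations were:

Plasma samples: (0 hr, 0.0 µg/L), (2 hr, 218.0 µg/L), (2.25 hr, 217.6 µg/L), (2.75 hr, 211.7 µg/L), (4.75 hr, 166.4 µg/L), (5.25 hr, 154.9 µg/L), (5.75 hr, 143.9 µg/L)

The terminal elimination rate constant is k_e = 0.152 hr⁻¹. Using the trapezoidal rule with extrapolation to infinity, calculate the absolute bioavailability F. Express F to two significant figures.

Trapezoidal AUC_0→5.75 (oral capsule):
  [0→2]: (0.0+218.0)/2 × 2 = 218.0
  [2→2.25]: (218.0+217.6)/2 × 0.25 = 54.45
  [2.25→2.75]: (217.6+211.7)/2 × 0.5 = 107.325
  [2.75→4.75]: (211.7+166.4)/2 × 2 = 378.1
  [4.75→5.25]: (166.4+154.9)/2 × 0.5 = 80.325
  [5.25→5.75]: (154.9+143.9)/2 × 0.5 = 74.7
  Sum = 912.9 µg/L·hr
Tail: C_last/k_e = 143.9/0.152 = 946.711
AUC_0→∞ (oral capsule) = 912.9 + 946.711 = 1859.611 µg/L·hr
F = (AUC_ev/D_ev)/(AUC_iv/D_iv) = (1859.611/12.5)/(912/5) = 148.76888/182.4 = 0.8156

F = 0.82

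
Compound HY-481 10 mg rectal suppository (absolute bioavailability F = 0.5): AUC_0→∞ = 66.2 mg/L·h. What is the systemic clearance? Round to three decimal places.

CL = 0.076 L/h

CL = F × Dose / AUC_0→∞
   = 0.5 × 10 / 66.2 = 0.0755287 L/h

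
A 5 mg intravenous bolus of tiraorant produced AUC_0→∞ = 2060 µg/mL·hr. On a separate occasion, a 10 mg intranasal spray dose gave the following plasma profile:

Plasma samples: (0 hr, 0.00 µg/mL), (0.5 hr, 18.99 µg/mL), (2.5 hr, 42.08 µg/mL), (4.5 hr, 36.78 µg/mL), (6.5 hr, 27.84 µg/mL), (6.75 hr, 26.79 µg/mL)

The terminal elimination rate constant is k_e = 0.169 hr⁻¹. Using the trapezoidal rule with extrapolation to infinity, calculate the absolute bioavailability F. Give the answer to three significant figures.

Trapezoidal AUC_0→6.75 (intranasal spray):
  [0→0.5]: (0.00+18.99)/2 × 0.5 = 4.7475
  [0.5→2.5]: (18.99+42.08)/2 × 2 = 61.07
  [2.5→4.5]: (42.08+36.78)/2 × 2 = 78.86
  [4.5→6.5]: (36.78+27.84)/2 × 2 = 64.62
  [6.5→6.75]: (27.84+26.79)/2 × 0.25 = 6.82875
  Sum = 216.12625 µg/mL·hr
Tail: C_last/k_e = 26.79/0.169 = 158.521
AUC_0→∞ (intranasal spray) = 216.12625 + 158.521 = 374.64725 µg/mL·hr
F = (AUC_ev/D_ev)/(AUC_iv/D_iv) = (374.64725/10)/(2060/5) = 37.464725/412 = 0.0909

F = 0.0909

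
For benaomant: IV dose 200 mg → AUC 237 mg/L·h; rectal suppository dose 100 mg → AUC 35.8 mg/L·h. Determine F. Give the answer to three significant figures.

F = 0.302

F = (AUC_ev / D_ev) / (AUC_iv / D_iv)
  = (35.8/100) / (237/200)
  = 0.358 / 1.185 = 0.3021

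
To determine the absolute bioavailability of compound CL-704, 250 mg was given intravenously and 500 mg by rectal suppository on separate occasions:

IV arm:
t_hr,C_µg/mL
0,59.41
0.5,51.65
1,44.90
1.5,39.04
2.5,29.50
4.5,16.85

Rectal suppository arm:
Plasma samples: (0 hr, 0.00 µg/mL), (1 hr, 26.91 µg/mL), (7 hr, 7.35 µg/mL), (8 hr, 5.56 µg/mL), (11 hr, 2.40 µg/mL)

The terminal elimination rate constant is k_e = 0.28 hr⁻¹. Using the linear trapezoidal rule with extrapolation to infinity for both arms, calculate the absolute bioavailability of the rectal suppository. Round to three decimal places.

Trapezoidal AUC_0→4.5 (IV):
  [0→0.5]: (59.41+51.65)/2 × 0.5 = 27.765
  [0.5→1]: (51.65+44.90)/2 × 0.5 = 24.1375
  [1→1.5]: (44.90+39.04)/2 × 0.5 = 20.985
  [1.5→2.5]: (39.04+29.50)/2 × 1 = 34.27
  [2.5→4.5]: (29.50+16.85)/2 × 2 = 46.35
  Sum = 153.5075 µg/mL·hr
IV tail: 16.85/0.28 = 60.179; AUC_iv,0→∞ = 153.5075 + 60.179 = 213.6865 µg/mL·hr
Trapezoidal AUC_0→11 (rectal suppository):
  [0→1]: (0.00+26.91)/2 × 1 = 13.455
  [1→7]: (26.91+7.35)/2 × 6 = 102.78
  [7→8]: (7.35+5.56)/2 × 1 = 6.455
  [8→11]: (5.56+2.40)/2 × 3 = 11.94
  Sum = 134.63 µg/mL·hr
rectal suppository tail: 2.40/0.28 = 8.571; AUC_ev,0→∞ = 134.63 + 8.571 = 143.201 µg/mL·hr
F = (AUC_ev/D_ev)/(AUC_iv/D_iv) = (143.201/500)/(213.6865/250) = 0.286402/0.854746 = 0.3351

F = 0.335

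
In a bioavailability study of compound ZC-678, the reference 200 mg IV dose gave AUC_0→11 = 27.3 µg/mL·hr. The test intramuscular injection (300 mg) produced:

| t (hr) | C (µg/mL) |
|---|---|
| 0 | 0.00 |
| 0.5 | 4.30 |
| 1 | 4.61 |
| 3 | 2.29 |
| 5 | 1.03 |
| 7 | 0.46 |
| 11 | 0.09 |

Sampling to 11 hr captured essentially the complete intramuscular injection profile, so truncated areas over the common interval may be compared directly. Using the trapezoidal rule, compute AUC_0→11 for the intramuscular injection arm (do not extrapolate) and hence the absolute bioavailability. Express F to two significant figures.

F = 0.39

Trapezoidal AUC_0→11 (intramuscular injection):
  [0→0.5]: (0.00+4.30)/2 × 0.5 = 1.075
  [0.5→1]: (4.30+4.61)/2 × 0.5 = 2.2275
  [1→3]: (4.61+2.29)/2 × 2 = 6.9
  [3→5]: (2.29+1.03)/2 × 2 = 3.32
  [5→7]: (1.03+0.46)/2 × 2 = 1.49
  [7→11]: (0.46+0.09)/2 × 4 = 1.1
  Sum = 16.1125 µg/mL·hr
F = (AUC_ev/D_ev)/(AUC_iv/D_iv) = (16.1125/300)/(27.3/200) = 0.0537083/0.1365 = 0.3935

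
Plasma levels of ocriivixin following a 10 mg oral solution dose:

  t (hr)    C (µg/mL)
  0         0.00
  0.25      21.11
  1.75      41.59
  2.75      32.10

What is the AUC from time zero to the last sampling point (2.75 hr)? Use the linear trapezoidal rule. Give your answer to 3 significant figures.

Trapezoidal AUC_0→2.75:
  [0→0.25]: (0.00+21.11)/2 × 0.25 = 2.63875
  [0.25→1.75]: (21.11+41.59)/2 × 1.5 = 47.025
  [1.75→2.75]: (41.59+32.10)/2 × 1 = 36.845
  Sum = 86.50875 µg/mL·hr

AUC = 86.5 µg/mL·hr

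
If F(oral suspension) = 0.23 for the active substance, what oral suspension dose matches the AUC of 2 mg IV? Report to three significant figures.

For equal systemic exposure: F × D_ev = D_iv
D_ev = D_iv / F = 2 / 0.23 = 8.69565 mg

D_oral = 8.70 mg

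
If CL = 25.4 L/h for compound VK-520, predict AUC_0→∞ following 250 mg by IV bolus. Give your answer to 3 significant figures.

AUC = 9.84 mg/L·h

AUC_0→∞ = Dose_iv / CL
        = 250 / 25.4 = 9.84252 mg/L·h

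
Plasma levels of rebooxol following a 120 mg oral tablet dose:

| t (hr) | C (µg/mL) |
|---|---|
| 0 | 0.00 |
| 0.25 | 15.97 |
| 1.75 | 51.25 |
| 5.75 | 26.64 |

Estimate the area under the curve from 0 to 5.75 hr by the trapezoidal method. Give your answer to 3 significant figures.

Trapezoidal AUC_0→5.75:
  [0→0.25]: (0.00+15.97)/2 × 0.25 = 1.99625
  [0.25→1.75]: (15.97+51.25)/2 × 1.5 = 50.415
  [1.75→5.75]: (51.25+26.64)/2 × 4 = 155.78
  Sum = 208.19125 µg/mL·hr

AUC = 208 µg/mL·hr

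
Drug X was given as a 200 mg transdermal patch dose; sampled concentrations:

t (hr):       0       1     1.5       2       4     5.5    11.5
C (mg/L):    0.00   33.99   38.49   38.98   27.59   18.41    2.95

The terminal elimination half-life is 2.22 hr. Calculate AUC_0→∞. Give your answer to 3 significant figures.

AUC = 229 mg/L·hr

Trapezoidal AUC_0→11.5:
  [0→1]: (0.00+33.99)/2 × 1 = 16.995
  [1→1.5]: (33.99+38.49)/2 × 0.5 = 18.12
  [1.5→2]: (38.49+38.98)/2 × 0.5 = 19.3675
  [2→4]: (38.98+27.59)/2 × 2 = 66.57
  [4→5.5]: (27.59+18.41)/2 × 1.5 = 34.5
  [5.5→11.5]: (18.41+2.95)/2 × 6 = 64.08
  Sum = 219.6325 mg/L·hr
k_e = ln2 / t½ = 0.693147 / 2.22 = 0.3122 hr^-1
Extrapolated tail: C_last / k_e = 2.95 / 0.3122 = 9.449
AUC_0→∞ = 219.6325 + 9.449 = 229.0815 mg/L·hr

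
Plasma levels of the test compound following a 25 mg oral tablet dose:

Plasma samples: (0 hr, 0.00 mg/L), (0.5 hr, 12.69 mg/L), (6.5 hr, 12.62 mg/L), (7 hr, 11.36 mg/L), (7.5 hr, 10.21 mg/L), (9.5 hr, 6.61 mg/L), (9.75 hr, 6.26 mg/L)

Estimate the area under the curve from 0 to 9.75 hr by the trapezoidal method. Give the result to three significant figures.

AUC = 109 mg/L·hr

Trapezoidal AUC_0→9.75:
  [0→0.5]: (0.00+12.69)/2 × 0.5 = 3.1725
  [0.5→6.5]: (12.69+12.62)/2 × 6 = 75.93
  [6.5→7]: (12.62+11.36)/2 × 0.5 = 5.995
  [7→7.5]: (11.36+10.21)/2 × 0.5 = 5.3925
  [7.5→9.5]: (10.21+6.61)/2 × 2 = 16.82
  [9.5→9.75]: (6.61+6.26)/2 × 0.25 = 1.60875
  Sum = 108.91875 mg/L·hr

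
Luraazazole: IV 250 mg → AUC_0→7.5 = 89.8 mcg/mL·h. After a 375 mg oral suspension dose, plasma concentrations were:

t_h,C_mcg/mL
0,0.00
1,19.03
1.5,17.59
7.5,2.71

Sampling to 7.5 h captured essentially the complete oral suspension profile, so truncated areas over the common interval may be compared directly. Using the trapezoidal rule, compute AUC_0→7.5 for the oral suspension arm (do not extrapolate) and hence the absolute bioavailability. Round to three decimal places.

F = 0.591

Trapezoidal AUC_0→7.5 (oral suspension):
  [0→1]: (0.00+19.03)/2 × 1 = 9.515
  [1→1.5]: (19.03+17.59)/2 × 0.5 = 9.155
  [1.5→7.5]: (17.59+2.71)/2 × 6 = 60.9
  Sum = 79.57 mcg/mL·h
F = (AUC_ev/D_ev)/(AUC_iv/D_iv) = (79.57/375)/(89.8/250) = 0.212187/0.3592 = 0.5907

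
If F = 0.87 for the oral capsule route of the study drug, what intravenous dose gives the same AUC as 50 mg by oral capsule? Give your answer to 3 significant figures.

Systemic exposure from an extravascular dose = F × D_ev, so the equivalent IV dose is F × D_ev.
D_iv = F × D_ev = 0.87 × 50 = 43.5 mg

D_iv = 43.5 mg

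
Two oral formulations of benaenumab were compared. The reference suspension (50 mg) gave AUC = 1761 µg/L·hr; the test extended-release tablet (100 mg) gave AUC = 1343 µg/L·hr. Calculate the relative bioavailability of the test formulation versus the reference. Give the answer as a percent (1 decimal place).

F_rel = (AUC_test/D_test) / (AUC_ref/D_ref)
      = (1343/100) / (1761/50)
      = 13.43 / 35.22 = 0.3813 = 38.13%

F_rel = 38.1%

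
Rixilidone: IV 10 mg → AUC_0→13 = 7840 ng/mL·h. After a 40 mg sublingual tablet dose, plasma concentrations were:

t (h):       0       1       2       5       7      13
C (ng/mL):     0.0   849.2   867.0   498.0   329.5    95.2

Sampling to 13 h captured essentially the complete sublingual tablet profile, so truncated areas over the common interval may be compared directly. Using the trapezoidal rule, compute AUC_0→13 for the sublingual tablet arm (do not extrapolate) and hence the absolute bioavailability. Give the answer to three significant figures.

Trapezoidal AUC_0→13 (sublingual tablet):
  [0→1]: (0.0+849.2)/2 × 1 = 424.6
  [1→2]: (849.2+867.0)/2 × 1 = 858.1
  [2→5]: (867.0+498.0)/2 × 3 = 2047.5
  [5→7]: (498.0+329.5)/2 × 2 = 827.5
  [7→13]: (329.5+95.2)/2 × 6 = 1274.1
  Sum = 5431.8 ng/mL·h
F = (AUC_ev/D_ev)/(AUC_iv/D_iv) = (5431.8/40)/(7840/10) = 135.795/784 = 0.1732

F = 0.173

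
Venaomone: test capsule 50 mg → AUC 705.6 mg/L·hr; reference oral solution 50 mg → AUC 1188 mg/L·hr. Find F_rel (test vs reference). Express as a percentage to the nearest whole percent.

F_rel = (AUC_test/D_test) / (AUC_ref/D_ref)
      = (705.6/50) / (1188/50)
      = 14.112 / 23.76 = 0.5939 = 59.39%

F_rel = 59%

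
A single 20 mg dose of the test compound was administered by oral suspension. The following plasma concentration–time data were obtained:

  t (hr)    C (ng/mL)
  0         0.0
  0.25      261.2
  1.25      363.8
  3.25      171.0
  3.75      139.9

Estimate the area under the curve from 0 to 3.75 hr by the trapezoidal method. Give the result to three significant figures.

AUC = 958 ng/mL·hr

Trapezoidal AUC_0→3.75:
  [0→0.25]: (0.0+261.2)/2 × 0.25 = 32.65
  [0.25→1.25]: (261.2+363.8)/2 × 1 = 312.5
  [1.25→3.25]: (363.8+171.0)/2 × 2 = 534.8
  [3.25→3.75]: (171.0+139.9)/2 × 0.5 = 77.725
  Sum = 957.675 ng/mL·hr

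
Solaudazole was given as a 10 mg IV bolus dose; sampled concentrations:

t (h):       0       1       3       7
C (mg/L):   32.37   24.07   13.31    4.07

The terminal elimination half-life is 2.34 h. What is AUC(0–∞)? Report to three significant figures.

Trapezoidal AUC_0→7:
  [0→1]: (32.37+24.07)/2 × 1 = 28.22
  [1→3]: (24.07+13.31)/2 × 2 = 37.38
  [3→7]: (13.31+4.07)/2 × 4 = 34.76
  Sum = 100.36 mg/L·h
k_e = ln2 / t½ = 0.693147 / 2.34 = 0.2962 h^-1
Extrapolated tail: C_last / k_e = 4.07 / 0.2962 = 13.741
AUC_0→∞ = 100.36 + 13.741 = 114.101 mg/L·h

AUC = 114 mg/L·h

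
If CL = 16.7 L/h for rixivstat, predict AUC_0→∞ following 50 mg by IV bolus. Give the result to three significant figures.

AUC_0→∞ = Dose_iv / CL
        = 50 / 16.7 = 2.99401 mg/L·h

AUC = 2.99 mg/L·h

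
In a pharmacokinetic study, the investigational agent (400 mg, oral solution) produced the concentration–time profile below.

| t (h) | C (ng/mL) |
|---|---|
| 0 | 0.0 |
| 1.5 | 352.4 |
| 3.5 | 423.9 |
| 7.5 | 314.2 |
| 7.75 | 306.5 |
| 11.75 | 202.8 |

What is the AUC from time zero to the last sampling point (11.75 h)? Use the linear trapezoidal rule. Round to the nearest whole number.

AUC = 3613 ng/mL·h

Trapezoidal AUC_0→11.75:
  [0→1.5]: (0.0+352.4)/2 × 1.5 = 264.3
  [1.5→3.5]: (352.4+423.9)/2 × 2 = 776.3
  [3.5→7.5]: (423.9+314.2)/2 × 4 = 1476.2
  [7.5→7.75]: (314.2+306.5)/2 × 0.25 = 77.5875
  [7.75→11.75]: (306.5+202.8)/2 × 4 = 1018.6
  Sum = 3612.9875 ng/mL·h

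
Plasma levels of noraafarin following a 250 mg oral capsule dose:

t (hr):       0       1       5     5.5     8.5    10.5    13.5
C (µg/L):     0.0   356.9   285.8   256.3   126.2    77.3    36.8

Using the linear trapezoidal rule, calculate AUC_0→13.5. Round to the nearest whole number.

Trapezoidal AUC_0→13.5:
  [0→1]: (0.0+356.9)/2 × 1 = 178.45
  [1→5]: (356.9+285.8)/2 × 4 = 1285.4
  [5→5.5]: (285.8+256.3)/2 × 0.5 = 135.525
  [5.5→8.5]: (256.3+126.2)/2 × 3 = 573.75
  [8.5→10.5]: (126.2+77.3)/2 × 2 = 203.5
  [10.5→13.5]: (77.3+36.8)/2 × 3 = 171.15
  Sum = 2547.775 µg/L·hr

AUC = 2548 µg/L·hr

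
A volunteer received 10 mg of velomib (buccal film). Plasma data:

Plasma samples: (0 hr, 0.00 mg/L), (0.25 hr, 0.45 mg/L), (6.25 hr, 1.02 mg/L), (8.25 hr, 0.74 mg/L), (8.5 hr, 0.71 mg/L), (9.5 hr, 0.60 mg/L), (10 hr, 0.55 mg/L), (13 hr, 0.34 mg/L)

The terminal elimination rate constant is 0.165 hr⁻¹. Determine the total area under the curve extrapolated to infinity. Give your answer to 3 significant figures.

Trapezoidal AUC_0→13:
  [0→0.25]: (0.00+0.45)/2 × 0.25 = 0.05625
  [0.25→6.25]: (0.45+1.02)/2 × 6 = 4.41
  [6.25→8.25]: (1.02+0.74)/2 × 2 = 1.76
  [8.25→8.5]: (0.74+0.71)/2 × 0.25 = 0.18125
  [8.5→9.5]: (0.71+0.60)/2 × 1 = 0.655
  [9.5→10]: (0.60+0.55)/2 × 0.5 = 0.2875
  [10→13]: (0.55+0.34)/2 × 3 = 1.335
  Sum = 8.685 mg/L·hr
Extrapolated tail: C_last / k_e = 0.34 / 0.165 = 2.061
AUC_0→∞ = 8.685 + 2.061 = 10.746 mg/L·hr

AUC = 10.7 mg/L·hr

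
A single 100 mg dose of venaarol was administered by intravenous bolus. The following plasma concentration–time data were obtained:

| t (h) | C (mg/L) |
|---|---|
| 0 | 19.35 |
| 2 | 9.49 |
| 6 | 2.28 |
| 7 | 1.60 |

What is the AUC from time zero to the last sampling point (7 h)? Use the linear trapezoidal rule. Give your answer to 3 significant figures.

Trapezoidal AUC_0→7:
  [0→2]: (19.35+9.49)/2 × 2 = 28.84
  [2→6]: (9.49+2.28)/2 × 4 = 23.54
  [6→7]: (2.28+1.60)/2 × 1 = 1.94
  Sum = 54.32 mg/L·h

AUC = 54.3 mg/L·h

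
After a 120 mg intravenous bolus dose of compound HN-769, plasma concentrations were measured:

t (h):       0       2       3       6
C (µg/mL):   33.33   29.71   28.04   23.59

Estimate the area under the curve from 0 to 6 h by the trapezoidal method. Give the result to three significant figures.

Trapezoidal AUC_0→6:
  [0→2]: (33.33+29.71)/2 × 2 = 63.04
  [2→3]: (29.71+28.04)/2 × 1 = 28.875
  [3→6]: (28.04+23.59)/2 × 3 = 77.445
  Sum = 169.36 µg/mL·h

AUC = 169 µg/mL·h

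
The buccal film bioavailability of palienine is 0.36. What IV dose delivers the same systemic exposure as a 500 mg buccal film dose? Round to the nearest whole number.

Systemic exposure from an extravascular dose = F × D_ev, so the equivalent IV dose is F × D_ev.
D_iv = F × D_ev = 0.36 × 500 = 180 mg

D_iv = 180 mg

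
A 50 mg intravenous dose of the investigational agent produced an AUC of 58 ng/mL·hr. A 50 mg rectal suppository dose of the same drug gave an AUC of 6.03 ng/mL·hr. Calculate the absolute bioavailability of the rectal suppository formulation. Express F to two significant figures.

F = (AUC_ev / D_ev) / (AUC_iv / D_iv)
  = (6.03/50) / (58/50)
  = 0.1206 / 1.16 = 0.1040

F = 0.10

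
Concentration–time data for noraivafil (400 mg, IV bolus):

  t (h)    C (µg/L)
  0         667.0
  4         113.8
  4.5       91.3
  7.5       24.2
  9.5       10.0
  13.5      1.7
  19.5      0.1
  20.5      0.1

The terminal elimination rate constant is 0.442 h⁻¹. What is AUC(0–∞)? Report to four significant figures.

Trapezoidal AUC_0→20.5:
  [0→4]: (667.0+113.8)/2 × 4 = 1561.6
  [4→4.5]: (113.8+91.3)/2 × 0.5 = 51.275
  [4.5→7.5]: (91.3+24.2)/2 × 3 = 173.25
  [7.5→9.5]: (24.2+10.0)/2 × 2 = 34.2
  [9.5→13.5]: (10.0+1.7)/2 × 4 = 23.4
  [13.5→19.5]: (1.7+0.1)/2 × 6 = 5.4
  [19.5→20.5]: (0.1+0.1)/2 × 1 = 0.1
  Sum = 1849.225 µg/L·h
Extrapolated tail: C_last / k_e = 0.1 / 0.442 = 0.226
AUC_0→∞ = 1849.225 + 0.226 = 1849.451 µg/L·h

AUC = 1849 µg/L·h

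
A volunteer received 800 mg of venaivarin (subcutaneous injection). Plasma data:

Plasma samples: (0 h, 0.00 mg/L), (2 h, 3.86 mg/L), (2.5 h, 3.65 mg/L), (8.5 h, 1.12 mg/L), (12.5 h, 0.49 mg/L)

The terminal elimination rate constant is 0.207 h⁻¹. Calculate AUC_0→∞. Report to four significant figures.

Trapezoidal AUC_0→12.5:
  [0→2]: (0.00+3.86)/2 × 2 = 3.86
  [2→2.5]: (3.86+3.65)/2 × 0.5 = 1.8775
  [2.5→8.5]: (3.65+1.12)/2 × 6 = 14.31
  [8.5→12.5]: (1.12+0.49)/2 × 4 = 3.22
  Sum = 23.2675 mg/L·h
Extrapolated tail: C_last / k_e = 0.49 / 0.207 = 2.367
AUC_0→∞ = 23.2675 + 2.367 = 25.6345 mg/L·h

AUC = 25.63 mg/L·h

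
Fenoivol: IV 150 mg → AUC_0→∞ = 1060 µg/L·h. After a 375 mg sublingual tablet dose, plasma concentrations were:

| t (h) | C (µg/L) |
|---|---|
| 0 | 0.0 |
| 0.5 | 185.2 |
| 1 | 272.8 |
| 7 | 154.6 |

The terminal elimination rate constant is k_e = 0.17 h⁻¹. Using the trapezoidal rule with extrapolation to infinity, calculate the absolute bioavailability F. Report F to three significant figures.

Trapezoidal AUC_0→7 (sublingual tablet):
  [0→0.5]: (0.0+185.2)/2 × 0.5 = 46.3
  [0.5→1]: (185.2+272.8)/2 × 0.5 = 114.5
  [1→7]: (272.8+154.6)/2 × 6 = 1282.2
  Sum = 1443.0 µg/L·h
Tail: C_last/k_e = 154.6/0.17 = 909.412
AUC_0→∞ (sublingual tablet) = 1443.0 + 909.412 = 2352.412 µg/L·h
F = (AUC_ev/D_ev)/(AUC_iv/D_iv) = (2352.412/375)/(1060/150) = 6.2731/7.06667 = 0.8877

F = 0.888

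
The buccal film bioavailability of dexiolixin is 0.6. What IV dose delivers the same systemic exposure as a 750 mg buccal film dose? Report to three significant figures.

D_iv = 450 mg

Systemic exposure from an extravascular dose = F × D_ev, so the equivalent IV dose is F × D_ev.
D_iv = F × D_ev = 0.6 × 750 = 450 mg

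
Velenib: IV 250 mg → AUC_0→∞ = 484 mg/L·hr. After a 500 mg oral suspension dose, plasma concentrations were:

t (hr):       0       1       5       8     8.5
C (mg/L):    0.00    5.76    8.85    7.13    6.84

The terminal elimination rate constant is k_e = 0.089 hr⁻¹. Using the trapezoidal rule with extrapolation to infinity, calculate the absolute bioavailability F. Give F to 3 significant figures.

Trapezoidal AUC_0→8.5 (oral suspension):
  [0→1]: (0.00+5.76)/2 × 1 = 2.88
  [1→5]: (5.76+8.85)/2 × 4 = 29.22
  [5→8]: (8.85+7.13)/2 × 3 = 23.97
  [8→8.5]: (7.13+6.84)/2 × 0.5 = 3.4925
  Sum = 59.5625 mg/L·hr
Tail: C_last/k_e = 6.84/0.089 = 76.854
AUC_0→∞ (oral suspension) = 59.5625 + 76.854 = 136.4165 mg/L·hr
F = (AUC_ev/D_ev)/(AUC_iv/D_iv) = (136.4165/500)/(484/250) = 0.272833/1.936 = 0.1409

F = 0.141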